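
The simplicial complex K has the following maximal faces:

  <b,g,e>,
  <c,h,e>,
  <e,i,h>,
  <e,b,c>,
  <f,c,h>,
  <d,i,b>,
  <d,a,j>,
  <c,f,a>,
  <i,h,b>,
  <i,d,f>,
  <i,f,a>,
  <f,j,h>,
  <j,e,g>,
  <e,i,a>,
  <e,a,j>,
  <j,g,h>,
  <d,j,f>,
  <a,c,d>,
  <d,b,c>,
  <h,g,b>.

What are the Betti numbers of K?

b_0 = 1, b_1 = 1, b_2 = 0.

Take the total order a < b < c < d < e < f < g < h < i < j on the vertex set. Then K (dimension 2) consists of the simplices:

  0-simplices (10): a, b, c, d, e, f, g, h, i, j
  1-simplices (30): ac, ad, ae, af, ai, aj, bc, bd, be, bg, bh, bi, cd, ce, cf, ch, df, di, dj, eg, eh, ei, ej, fh, fi, fj, gh, gj, hi, hj
  2-simplices (20): acd, acf, adj, aei, aej, afi, bcd, bce, bdi, beg, bgh, bhi, ceh, cfh, dfi, dfj, egj, ehi, fhj, ghj

so the chain groups are C_0 ≅ Z^10, C_1 ≅ Z^30, C_2 ≅ Z^20.

Boundary ∂_1: C_1 → C_0 is given by ∂[p,q] = [q] − [p]. For instance
  ∂df = f − d.
The 10×30 boundary matrix has rank 9 and Smith normal form diag(1,1,1,1,1,1,1,1,1).

The boundary map ∂_2: C_2 → C_1 maps a triangle to the signed sum of its edges. For instance
  ∂bhi = hi − bi + bh,
  ∂bdi = di − bi + bd.
The resulting 30×20 matrix has rank 20, and its Smith normal form has invariant factors (1,1,1,1,1,1,1,1,1,1,1,1,1,1,1,1,1,1,1,2).

Reading off H_k = ker ∂_k / im ∂_{k+1}:

  H_0: rank C_0 − rank ∂_1 = 10 − 9 = 1, and the invariant factors of ∂_1 are all 1, so H_0 = Z.
  H_1: rank ker ∂_1 − rank ∂_2 = (30 − 9) − 20 = 1, and ∂_2 has invariant factor 2 > 1, so H_1 = Z × Z/2.
  H_2: rank ker ∂_2 − rank ∂_3 = (20 − 20) − 0 = 0, and there is no ∂_3, so H_2 = 0.

Hence the Betti numbers are b_0 = 1, b_1 = 1, b_2 = 0.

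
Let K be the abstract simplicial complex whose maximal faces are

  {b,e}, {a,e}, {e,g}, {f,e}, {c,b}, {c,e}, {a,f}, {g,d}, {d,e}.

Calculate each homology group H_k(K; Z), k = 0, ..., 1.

Fix the vertex order a < b < c < d < e < f < g and write every simplex with vertices in increasing order. Then dim K = 1 and the simplices of K are:

  0-simplices (7): a, b, c, d, e, f, g
  1-simplices (9): ae, af, bc, be, ce, de, dg, ef, eg

so the chain groups are C_0 ≅ Z^7, C_1 ≅ Z^9.

The boundary map ∂_1: C_1 → C_0 maps an edge to its endpoints' difference, ∂[p,q] = q − p. For instance
  ∂dg = g − d.
The resulting 7×9 matrix has rank 6, and its Smith normal form has invariant factors (1,1,1,1,1,1).

From H_k ≅ ker(∂_k) / im(∂_{k+1}) we obtain:

  H_0: rank C_0 − rank ∂_1 = 7 − 6 = 1, and the invariant factors of ∂_1 are all 1, so H_0 ≅ Z.
  H_1: rank ker ∂_1 − rank ∂_2 = (9 − 6) − 0 = 3, and there is no ∂_2, so H_1 ≅ Z^3.

As a check, the Euler characteristic is 7 − 9 = -2, which agrees with 1 − 3 = -2.

H_0 ≅ Z,  H_1 ≅ Z^3.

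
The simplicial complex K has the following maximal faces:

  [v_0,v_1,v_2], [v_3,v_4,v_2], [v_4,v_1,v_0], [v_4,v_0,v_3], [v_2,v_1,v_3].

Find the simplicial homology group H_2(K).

Take the total order v_0 < v_1 < v_2 < v_3 < v_4 on the vertex set. Then K (dimension 2) consists of the simplices:

  0-simplices (5): [v_0], [v_1], [v_2], [v_3], [v_4]
  1-simplices (10): [v_0,v_1], [v_0,v_2], [v_0,v_3], [v_0,v_4], [v_1,v_2], [v_1,v_3], [v_1,v_4], [v_2,v_3], [v_2,v_4], [v_3,v_4]
  2-simplices (5): [v_0,v_1,v_2], [v_0,v_1,v_4], [v_0,v_3,v_4], [v_1,v_2,v_3], [v_2,v_3,v_4]

so the chain groups are C_0 ≅ Z^5, C_1 ≅ Z^10, C_2 ≅ Z^5.

Boundary ∂_1: C_1 → C_0 sends each edge [p,q] (with p < q) to q − p.
As a 5×10 matrix over Z this has rank 4, with invariant factors (1,1,1,1).

∂_2: C_2 → C_1 maps a triangle to the signed sum of its edges. For instance
  ∂[v_0,v_1,v_4] = [v_1,v_4] − [v_0,v_4] + [v_0,v_1],
  ∂[v_0,v_1,v_2] = [v_1,v_2] − [v_0,v_2] + [v_0,v_1].
The resulting 10×5 matrix has rank 5, and its Smith normal form has invariant factors (1,1,1,1,1).

From H_k ≅ ker(∂_k) / im(∂_{k+1}) we obtain:

  H_2: rank ker ∂_2 − rank ∂_3 = (5 − 5) − 0 = 0, and there is no ∂_3, so H_2 ≅ 0.

(K is a triangulation of the Möbius band.)

H_2 = 0.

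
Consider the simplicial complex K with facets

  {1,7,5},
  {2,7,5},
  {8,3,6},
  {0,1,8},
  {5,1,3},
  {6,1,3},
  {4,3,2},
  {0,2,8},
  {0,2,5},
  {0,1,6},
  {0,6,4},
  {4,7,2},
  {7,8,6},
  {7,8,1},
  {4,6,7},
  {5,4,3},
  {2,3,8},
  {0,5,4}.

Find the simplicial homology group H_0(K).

H_0 = Z.

K has 9 vertices, 27 edges, 18 triangles.
rank ∂_0 = 0, rank ∂_1 = 8 ⇒ b_0 = 9 − 0 − 8 = 1; all invariant factors of ∂_1 are 1 so no torsion. So H_0 = Z.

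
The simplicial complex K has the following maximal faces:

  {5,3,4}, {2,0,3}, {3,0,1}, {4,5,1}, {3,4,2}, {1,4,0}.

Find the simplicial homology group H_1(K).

K has 6 vertices, 12 edges, 6 triangles.
rank ∂_1 = 5, rank ∂_2 = 6 ⇒ b_1 = 12 − 5 − 6 = 1; all invariant factors of ∂_2 are 1 so no torsion. So H_1 = Z.

H_1 = Z.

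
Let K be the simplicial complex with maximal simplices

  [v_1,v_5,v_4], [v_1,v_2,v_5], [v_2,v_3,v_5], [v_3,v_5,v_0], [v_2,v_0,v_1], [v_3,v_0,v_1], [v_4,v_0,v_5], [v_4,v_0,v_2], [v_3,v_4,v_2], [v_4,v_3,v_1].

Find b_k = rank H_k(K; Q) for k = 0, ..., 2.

b_0 = 1, b_1 = 0, b_2 = 0.

We work with the vertex ordering v_0 < v_1 < v_2 < v_3 < v_4 < v_5. The simplices of K, each written with vertices in increasing order, are:

  0-simplices (6): [v_0], [v_1], [v_2], [v_3], [v_4], [v_5]
  1-simplices (15): (15 of them)
  2-simplices (10): [v_0,v_1,v_2], [v_0,v_1,v_3], [v_0,v_2,v_4], [v_0,v_3,v_5], [v_0,v_4,v_5], [v_1,v_2,v_5], [v_1,v_3,v_4], [v_1,v_4,v_5], [v_2,v_3,v_4], [v_2,v_3,v_5]

so the chain groups are C_0 ≅ Z^6, C_1 ≅ Z^15, C_2 ≅ Z^10.

Boundary ∂_1: C_1 → C_0 sends each edge [p,q] (with p < q) to q − p. For instance
  ∂[v_1,v_5] = [v_5] − [v_1].
The 6×15 boundary matrix has rank 5 and Smith normal form diag(1,1,1,1,1).

Boundary ∂_2: C_2 → C_1 maps a triangle to the signed sum of its edges. For instance
  ∂[v_0,v_2,v_4] = [v_2,v_4] − [v_0,v_4] + [v_0,v_2],
  ∂[v_2,v_3,v_4] = [v_3,v_4] − [v_2,v_4] + [v_2,v_3].
This gives a 15×10 integer matrix of rank 10; reducing to Smith normal form yields diagonal entries (1,1,1,1,1,1,1,1,1,2).

Now H_k = ker ∂_k / im ∂_{k+1}, so:

  H_0: rank C_0 − rank ∂_1 = 6 − 5 = 1, and the invariant factors of ∂_1 are all 1, so H_0 = Z.
  H_1: rank ker ∂_1 − rank ∂_2 = (15 − 5) − 10 = 0, and ∂_2 has invariant factor 2 > 1, so H_1 = Z/2Z.
  H_2: rank ker ∂_2 − rank ∂_3 = (10 − 10) − 0 = 0, and there is no ∂_3, so H_2 = 0.

As a check, the Euler characteristic is 6 − 15 + 10 = 1, which agrees with 1 − 0 + 0 = 1.
(K is a triangulation of the real projective plane RP^2.)

Hence the Betti numbers are b_0 = 1, b_1 = 0, b_2 = 0.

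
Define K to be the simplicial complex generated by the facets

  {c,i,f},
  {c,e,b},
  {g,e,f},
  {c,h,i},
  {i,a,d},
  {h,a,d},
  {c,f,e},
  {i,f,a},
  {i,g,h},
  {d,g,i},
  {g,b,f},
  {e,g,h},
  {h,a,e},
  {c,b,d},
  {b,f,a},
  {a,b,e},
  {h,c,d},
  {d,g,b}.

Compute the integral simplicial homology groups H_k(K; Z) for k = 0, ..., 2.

Fix the vertex order a < b < c < d < e < f < g < h < i and write every simplex with vertices in increasing order. Then dim K = 2 and the simplices of K are:

  0-simplices (9): a, b, c, d, e, f, g, h, i
  1-simplices (27): ab, ad, ae, af, ah, ai, bc, bd, be, bf, bg, cd, ce, cf, ch, ci, dg, dh, di, ef, eg, eh, fg, fi, gh, gi, hi
  2-simplices (18): abe, abf, adh, adi, aeh, afi, bcd, bce, bdg, bfg, cdh, cef, cfi, chi, dgi, efg, egh, ghi

giving chain groups C_0 ≅ Z^9, C_1 ≅ Z^27, C_2 ≅ Z^18.

The boundary map ∂_1: C_1 → C_0 maps an edge to its endpoints' difference, ∂[p,q] = q − p.
The resulting 9×27 matrix has rank 8, and its Smith normal form has invariant factors (1,1,1,1,1,1,1,1).

Boundary ∂_2: C_2 → C_1 maps a triangle to the signed sum of its edges. For instance
  ∂abf = bf − af + ab,
  ∂aeh = eh − ah + ae.
As a 27×18 matrix over Z this has rank 18, with invariant factors (1,1,1,1,1,1,1,1,1,1,1,1,1,1,1,1,1,2).

Reading off H_k = ker ∂_k / im ∂_{k+1}:

  H_0: rank C_0 − rank ∂_1 = 9 − 8 = 1, and the invariant factors of ∂_1 are all 1, so H_0 = Z.
  H_1: rank ker ∂_1 − rank ∂_2 = (27 − 8) − 18 = 1, and ∂_2 has invariant factor 2 > 1, so H_1 = Z ⊕ Z_2.
  H_2: rank ker ∂_2 − rank ∂_3 = (18 − 18) − 0 = 0, and there is no ∂_3, so H_2 = 0.

As a check, the Euler characteristic is 9 − 27 + 18 = 0, which agrees with 1 − 1 + 0 = 0.

H_0 ≅ Z,  H_1 ≅ Z ⊕ Z_2,  H_2 = 0.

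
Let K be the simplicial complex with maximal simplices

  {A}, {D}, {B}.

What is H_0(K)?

We work with the vertex ordering A < B < D. The simplices of K, each written with vertices in increasing order, are:

  0-simplices (3): A, B, D

Hence C_0 ≅ Z^3.

Now H_k = ker ∂_k / im ∂_{k+1}, so:

  H_0: rank C_0 − rank ∂_1 = 3 − 0 = 3, and there is no ∂_1, so H_0 = Z^3.

H_0 = Z^3.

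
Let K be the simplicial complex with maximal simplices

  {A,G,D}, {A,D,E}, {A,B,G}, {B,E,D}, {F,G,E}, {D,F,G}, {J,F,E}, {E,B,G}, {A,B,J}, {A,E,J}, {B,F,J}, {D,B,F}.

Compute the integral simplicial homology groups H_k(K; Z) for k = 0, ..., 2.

K has 7 vertices, 18 edges, 12 triangles.
rank ∂_0 = 0, rank ∂_1 = 6 ⇒ b_0 = 7 − 0 − 6 = 1; all invariant factors of ∂_1 are 1 so no torsion. So H_0 = Z.
rank ∂_1 = 6, rank ∂_2 = 12 ⇒ b_1 = 18 − 6 − 12 = 0; ∂_2 has invariant factor(s) [2] giving torsion. So H_1 = Z/2Z.
rank ∂_2 = 12, rank ∂_3 = 0 ⇒ b_2 = 12 − 12 − 0 = 0. So H_2 = 0.

H_0 ≅ Z,  H_1 ≅ Z/2Z,  H_2 = 0.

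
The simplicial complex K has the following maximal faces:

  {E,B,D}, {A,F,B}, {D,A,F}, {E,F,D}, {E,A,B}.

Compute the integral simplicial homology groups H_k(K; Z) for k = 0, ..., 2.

Fix the vertex order A < B < D < E < F and write every simplex with vertices in increasing order. Then dim K = 2 and the simplices of K are:

  0-simplices (5): A, B, D, E, F
  1-simplices (10): AB, AD, AE, AF, BD, BE, BF, DE, DF, EF
  2-simplices (5): ABE, ABF, ADF, BDE, DEF

giving chain groups C_0 ≅ Z^5, C_1 ≅ Z^10, C_2 ≅ Z^5.

Boundary ∂_1: C_1 → C_0 is given by ∂[p,q] = [q] − [p]. For instance
  ∂AD = D − A.
As a 5×10 matrix over Z this has rank 4, with invariant factors (1,1,1,1).

∂_2: C_2 → C_1 sends each 2-simplex [p,q,r] to [q,r] − [p,r] + [p,q]. For instance
  ∂ABE = BE − AE + AB,
  ∂DEF = EF − DF + DE.
The resulting 10×5 matrix has rank 5, and its Smith normal form has invariant factors (1,1,1,1,1).

Computing H_k = (kernel of ∂_k) / (image of ∂_{k+1}):

  H_0: rank C_0 − rank ∂_1 = 5 − 4 = 1, and the invariant factors of ∂_1 are all 1, so H_0 ≅ Z.
  H_1: rank ker ∂_1 − rank ∂_2 = (10 − 4) − 5 = 1, and the invariant factors of ∂_2 are all 1, so H_1 ≅ Z.
  H_2: rank ker ∂_2 − rank ∂_3 = (5 − 5) − 0 = 0, and there is no ∂_3, so H_2 ≅ 0.

As a check, the Euler characteristic is 5 − 10 + 5 = 0, which agrees with 1 − 1 + 0 = 0.

H_0 = Z,  H_1 = Z,  H_2 = 0.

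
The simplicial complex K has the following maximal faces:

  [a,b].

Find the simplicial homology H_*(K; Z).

Take the total order a < b on the vertex set. Then K (dimension 1) consists of the simplices:

  0-simplices (2): a, b
  1-simplices (1): ab

giving chain groups C_0 ≅ Z^2, C_1 ≅ Z^1.

The boundary map ∂_1: C_1 → C_0 maps an edge to its endpoints' difference, ∂[p,q] = q − p. For instance
  ∂ab = b − a.
The 2×1 boundary matrix has rank 1 and Smith normal form diag(1).

From H_k ≅ ker(∂_k) / im(∂_{k+1}) we obtain:

  H_0: rank C_0 − rank ∂_1 = 2 − 1 = 1, and the invariant factors of ∂_1 are all 1, so H_0 = Z.
  H_1: rank ker ∂_1 − rank ∂_2 = (1 − 1) − 0 = 0, and there is no ∂_2, so H_1 = 0.

As a check, the Euler characteristic is 2 − 1 = 1, which agrees with 1 − 0 = 1.

H_0 = Z,  H_1 = 0.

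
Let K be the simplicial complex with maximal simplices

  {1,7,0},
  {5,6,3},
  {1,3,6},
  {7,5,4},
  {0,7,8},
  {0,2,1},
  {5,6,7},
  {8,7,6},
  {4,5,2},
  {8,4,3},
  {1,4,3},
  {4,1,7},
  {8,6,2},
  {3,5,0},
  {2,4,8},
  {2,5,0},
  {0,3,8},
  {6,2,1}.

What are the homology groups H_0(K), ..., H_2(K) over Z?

Fix the vertex order 0 < 1 < 2 < 3 < 4 < 5 < 6 < 7 < 8 and write every simplex with vertices in increasing order. Then dim K = 2 and the simplices of K are:

  0-simplices (9): [0], [1], [2], [3], [4], [5], [6], [7], [8]
  1-simplices (27): (27 of them)
  2-simplices (18): [0,1,2], [0,1,7], [0,2,5], [0,3,5], [0,3,8], [0,7,8], [1,2,6], [1,3,4], [1,3,6], [1,4,7], [2,4,5], [2,4,8], [2,6,8], [3,4,8], [3,5,6], [4,5,7], [5,6,7], [6,7,8]

Hence C_0 ≅ Z^9, C_1 ≅ Z^27, C_2 ≅ Z^18.

Boundary ∂_1: C_1 → C_0 is given by ∂[p,q] = [q] − [p]. For instance
  ∂[1,4] = [4] − [1].
As a 9×27 matrix over Z this has rank 8, with invariant factors (1,1,1,1,1,1,1,1).

∂_2: C_2 → C_1 maps a triangle to the signed sum of its edges. For instance
  ∂[3,5,6] = [5,6] − [3,6] + [3,5],
  ∂[0,1,7] = [1,7] − [0,7] + [0,1].
The resulting 27×18 matrix has rank 17, and its Smith normal form has invariant factors (1,1,1,1,1,1,1,1,1,1,1,1,1,1,1,1,1).

Now H_k = ker ∂_k / im ∂_{k+1}, so:

  H_0: rank C_0 − rank ∂_1 = 9 − 8 = 1, and the invariant factors of ∂_1 are all 1, so H_0 = Z.
  H_1: rank ker ∂_1 − rank ∂_2 = (27 − 8) − 17 = 2, and the invariant factors of ∂_2 are all 1, so H_1 = Z^2.
  H_2: rank ker ∂_2 − rank ∂_3 = (18 − 17) − 0 = 1, and there is no ∂_3, so H_2 = Z.

(K is a triangulation of the torus T^2.)

H_0 ≅ Z,  H_1 ≅ Z^2,  H_2 ≅ Z.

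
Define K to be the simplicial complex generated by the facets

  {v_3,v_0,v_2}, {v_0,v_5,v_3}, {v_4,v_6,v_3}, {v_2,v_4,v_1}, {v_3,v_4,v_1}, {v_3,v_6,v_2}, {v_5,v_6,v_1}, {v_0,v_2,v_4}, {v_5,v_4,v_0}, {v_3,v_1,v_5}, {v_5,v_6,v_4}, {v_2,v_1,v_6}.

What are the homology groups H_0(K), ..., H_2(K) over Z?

We work with the vertex ordering v_0 < v_1 < v_2 < v_3 < v_4 < v_5 < v_6. The simplices of K, each written with vertices in increasing order, are:

  0-simplices (7): [v_0], [v_1], [v_2], [v_3], [v_4], [v_5], [v_6]
  1-simplices (18): (18 of them)
  2-simplices (12): (12 of them)

so the chain groups are C_0 ≅ Z^7, C_1 ≅ Z^18, C_2 ≅ Z^12.

Boundary ∂_1: C_1 → C_0 sends each edge [p,q] (with p < q) to q − p.
The 7×18 boundary matrix has rank 6 and Smith normal form diag(1,1,1,1,1,1).

The boundary map ∂_2: C_2 → C_1 acts by ∂[p,q,r] = [q,r] − [p,r] + [p,q]. For instance
  ∂[v_0,v_4,v_5] = [v_4,v_5] − [v_0,v_5] + [v_0,v_4],
  ∂[v_2,v_3,v_6] = [v_3,v_6] − [v_2,v_6] + [v_2,v_3].
As a 18×12 matrix over Z this has rank 12, with invariant factors (1,1,1,1,1,1,1,1,1,1,1,2).

Computing H_k = (kernel of ∂_k) / (image of ∂_{k+1}):

  H_0: rank C_0 − rank ∂_1 = 7 − 6 = 1, and the invariant factors of ∂_1 are all 1, so H_0 ≅ Z.
  H_1: rank ker ∂_1 − rank ∂_2 = (18 − 6) − 12 = 0, and ∂_2 has invariant factor 2 > 1, so H_1 ≅ Z/2Z.
  H_2: rank ker ∂_2 − rank ∂_3 = (12 − 12) − 0 = 0, and there is no ∂_3, so H_2 ≅ 0.

As a check, the Euler characteristic is 7 − 18 + 12 = 1, which agrees with 1 − 0 + 0 = 1.

H_0 = Z,  H_1 = Z/2Z,  H_2 = 0.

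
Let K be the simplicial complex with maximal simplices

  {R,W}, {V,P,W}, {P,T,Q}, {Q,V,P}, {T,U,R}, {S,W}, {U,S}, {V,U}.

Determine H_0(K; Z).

Take the total order P < Q < R < S < T < U < V < W on the vertex set. Then K (dimension 2) consists of the simplices:

  0-simplices (8): P, Q, R, S, T, U, V, W
  1-simplices (14): PQ, PT, PV, PW, QT, QV, RT, RU, RW, SU, SW, TU, UV, VW
  2-simplices (4): PQT, PQV, PVW, RTU

Hence C_0 ≅ Z^8, C_1 ≅ Z^14, C_2 ≅ Z^4.

∂_1: C_1 → C_0 maps an edge to its endpoints' difference, ∂[p,q] = q − p.
The 8×14 boundary matrix has rank 7 and Smith normal form diag(1,1,1,1,1,1,1).

∂_2: C_2 → C_1 maps a triangle to the signed sum of its edges. For instance
  ∂RTU = TU − RU + RT,
  ∂PQV = QV − PV + PQ.
This gives a 14×4 integer matrix of rank 4; reducing to Smith normal form yields diagonal entries (1,1,1,1).

Reading off H_k = ker ∂_k / im ∂_{k+1}:

  H_0: rank C_0 − rank ∂_1 = 8 − 7 = 1, and the invariant factors of ∂_1 are all 1, so H_0 = Z.

H_0 ≅ Z.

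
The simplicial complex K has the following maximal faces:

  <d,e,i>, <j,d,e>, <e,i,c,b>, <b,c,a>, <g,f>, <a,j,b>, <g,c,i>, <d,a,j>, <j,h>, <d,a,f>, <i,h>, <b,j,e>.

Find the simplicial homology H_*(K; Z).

Fix the vertex order a < b < c < d < e < f < g < h < i < j and write every simplex with vertices in increasing order. Then dim K = 3 and the simplices of K are:

  0-simplices (10): a, b, c, d, e, f, g, h, i, j
  1-simplices (22): ab, ac, ad, af, aj, bc, be, bi, bj, ce, cg, ci, de, df, di, dj, ei, ej, fg, gi, hi, hj
  2-simplices (12): abc, abj, adf, adj, bce, bci, bei, bej, cei, cgi, dei, dej
  3-simplices (1): bcei

giving chain groups C_0 ≅ Z^10, C_1 ≅ Z^22, C_2 ≅ Z^12, C_3 ≅ Z^1.

The boundary map ∂_1: C_1 → C_0 sends each edge [p,q] (with p < q) to q − p.
As a 10×22 matrix over Z this has rank 9, with invariant factors (1,1,1,1,1,1,1,1,1).

The boundary map ∂_2: C_2 → C_1 sends each 2-simplex [p,q,r] to [q,r] − [p,r] + [p,q]. For instance
  ∂abj = bj − aj + ab,
  ∂dei = ei − di + de.
The 22×12 boundary matrix has rank 11 and Smith normal form diag(1,1,1,1,1,1,1,1,1,1,1).

∂_3: C_3 → C_2 sends each 3-simplex σ to the alternating sum Σ_i (−1)^i (σ with its i-th vertex removed). For instance
  ∂bcei = cei − bei + bci − bce.
This gives a 12×1 integer matrix of rank 1; reducing to Smith normal form yields diagonal entries (1).

Computing H_k = (kernel of ∂_k) / (image of ∂_{k+1}):

  H_0: rank C_0 − rank ∂_1 = 10 − 9 = 1, and the invariant factors of ∂_1 are all 1, so H_0 ≅ Z.
  H_1: rank ker ∂_1 − rank ∂_2 = (22 − 9) − 11 = 2, and the invariant factors of ∂_2 are all 1, so H_1 ≅ Z^2.
  H_2: rank ker ∂_2 − rank ∂_3 = (12 − 11) − 1 = 0, and the invariant factors of ∂_3 are all 1, so H_2 ≅ 0.
  H_3: rank ker ∂_3 − rank ∂_4 = (1 − 1) − 0 = 0, and there is no ∂_4, so H_3 ≅ 0.

H_0 ≅ Z,  H_1 ≅ Z^2,  H_2 = 0,  H_3 = 0.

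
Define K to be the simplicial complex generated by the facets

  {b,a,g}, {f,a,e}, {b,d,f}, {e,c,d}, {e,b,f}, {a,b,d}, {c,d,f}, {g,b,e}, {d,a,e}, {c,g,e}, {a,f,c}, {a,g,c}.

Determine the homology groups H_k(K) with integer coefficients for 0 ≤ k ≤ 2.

Fix the vertex order a < b < c < d < e < f < g and write every simplex with vertices in increasing order. Then dim K = 2 and the simplices of K are:

  0-simplices (7): a, b, c, d, e, f, g
  1-simplices (18): ab, ac, ad, ae, af, ag, bd, be, bf, bg, cd, ce, cf, cg, de, df, ef, eg
  2-simplices (12): abd, abg, acf, acg, ade, aef, bdf, bef, beg, cde, cdf, ceg

so the chain groups are C_0 ≅ Z^7, C_1 ≅ Z^18, C_2 ≅ Z^12.

∂_1: C_1 → C_0 is given by ∂[p,q] = [q] − [p]. For instance
  ∂bd = d − b.
The 7×18 boundary matrix has rank 6 and Smith normal form diag(1,1,1,1,1,1).

Boundary ∂_2: C_2 → C_1 acts by ∂[p,q,r] = [q,r] − [p,r] + [p,q]. For instance
  ∂ade = de − ae + ad,
  ∂aef = ef − af + ae.
The resulting 18×12 matrix has rank 12, and its Smith normal form has invariant factors (1,1,1,1,1,1,1,1,1,1,1,2).

From H_k ≅ ker(∂_k) / im(∂_{k+1}) we obtain:

  H_0: rank C_0 − rank ∂_1 = 7 − 6 = 1, and the invariant factors of ∂_1 are all 1, so H_0 = Z.
  H_1: rank ker ∂_1 − rank ∂_2 = (18 − 6) − 12 = 0, and ∂_2 has invariant factor 2 > 1, so H_1 = Z_2.
  H_2: rank ker ∂_2 − rank ∂_3 = (12 − 12) − 0 = 0, and there is no ∂_3, so H_2 = 0.

(K is a triangulation of the real projective plane RP^2.)

H_0 ≅ Z,  H_1 ≅ Z_2,  H_2 = 0.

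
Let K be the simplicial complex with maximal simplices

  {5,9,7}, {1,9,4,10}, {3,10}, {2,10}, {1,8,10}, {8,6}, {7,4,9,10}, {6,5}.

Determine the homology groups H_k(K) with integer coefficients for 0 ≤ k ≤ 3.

H_0 = Z,  H_1 = Z,  H_2 = 0,  H_3 = 0.

Take the total order 1 < 2 < 3 < 4 < 5 < 6 < 7 < 8 < 9 < 10 on the vertex set. Then K (dimension 3) consists of the simplices:

  0-simplices (10): [1], [2], [3], [4], [5], [6], [7], [8], [9], [10]
  1-simplices (17): [1,4], [1,8], [1,9], [1,10], [2,10], [3,10], [4,7], [4,9], [4,10], [5,6], [5,7], [5,9], [6,8], [7,9], [7,10], [8,10], [9,10]
  2-simplices (9): [1,4,9], [1,4,10], [1,8,10], [1,9,10], [4,7,9], [4,7,10], [4,9,10], [5,7,9], [7,9,10]
  3-simplices (2): [1,4,9,10], [4,7,9,10]

so the chain groups are C_0 ≅ Z^10, C_1 ≅ Z^17, C_2 ≅ Z^9, C_3 ≅ Z^2.

∂_1: C_1 → C_0 sends each edge [p,q] (with p < q) to q − p. For instance
  ∂[8,10] = [10] − [8].
The 10×17 boundary matrix has rank 9 and Smith normal form diag(1,1,1,1,1,1,1,1,1).

Boundary ∂_2: C_2 → C_1 acts by ∂[p,q,r] = [q,r] − [p,r] + [p,q]. For instance
  ∂[1,9,10] = [9,10] − [1,10] + [1,9],
  ∂[4,9,10] = [9,10] − [4,10] + [4,9].
This gives a 17×9 integer matrix of rank 7; reducing to Smith normal form yields diagonal entries (1,1,1,1,1,1,1).

∂_3: C_3 → C_2 sends each 3-simplex σ to the alternating sum Σ_i (−1)^i (σ with its i-th vertex removed). For instance
  ∂[1,4,9,10] = [4,9,10] − [1,9,10] + [1,4,10] − [1,4,9],
  ∂[4,7,9,10] = [7,9,10] − [4,9,10] + [4,7,10] − [4,7,9].
The 9×2 boundary matrix has rank 2 and Smith normal form diag(1,1).

Computing H_k = (kernel of ∂_k) / (image of ∂_{k+1}):

  H_0: rank C_0 − rank ∂_1 = 10 − 9 = 1, and the invariant factors of ∂_1 are all 1, so H_0 = Z.
  H_1: rank ker ∂_1 − rank ∂_2 = (17 − 9) − 7 = 1, and the invariant factors of ∂_2 are all 1, so H_1 = Z.
  H_2: rank ker ∂_2 − rank ∂_3 = (9 − 7) − 2 = 0, and the invariant factors of ∂_3 are all 1, so H_2 = 0.
  H_3: rank ker ∂_3 − rank ∂_4 = (2 − 2) − 0 = 0, and there is no ∂_4, so H_3 = 0.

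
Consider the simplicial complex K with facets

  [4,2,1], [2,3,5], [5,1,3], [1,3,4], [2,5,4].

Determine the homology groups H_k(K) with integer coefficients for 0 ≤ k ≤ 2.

H_0 = Z,  H_1 = Z,  H_2 = 0.

We work with the vertex ordering 1 < 2 < 3 < 4 < 5. The simplices of K, each written with vertices in increasing order, are:

  0-simplices (5): [1], [2], [3], [4], [5]
  1-simplices (10): [1,2], [1,3], [1,4], [1,5], [2,3], [2,4], [2,5], [3,4], [3,5], [4,5]
  2-simplices (5): [1,2,4], [1,3,4], [1,3,5], [2,3,5], [2,4,5]

so the chain groups are C_0 ≅ Z^5, C_1 ≅ Z^10, C_2 ≅ Z^5.

Boundary ∂_1: C_1 → C_0 sends each edge [p,q] (with p < q) to q − p. For instance
  ∂[3,4] = [4] − [3].
As a 5×10 matrix over Z this has rank 4, with invariant factors (1,1,1,1).

The boundary map ∂_2: C_2 → C_1 maps a triangle to the signed sum of its edges. For instance
  ∂[1,3,4] = [3,4] − [1,4] + [1,3],
  ∂[2,3,5] = [3,5] − [2,5] + [2,3].
This gives a 10×5 integer matrix of rank 5; reducing to Smith normal form yields diagonal entries (1,1,1,1,1).

From H_k ≅ ker(∂_k) / im(∂_{k+1}) we obtain:

  H_0: rank C_0 − rank ∂_1 = 5 − 4 = 1, and the invariant factors of ∂_1 are all 1, so H_0 = Z.
  H_1: rank ker ∂_1 − rank ∂_2 = (10 − 4) − 5 = 1, and the invariant factors of ∂_2 are all 1, so H_1 = Z.
  H_2: rank ker ∂_2 − rank ∂_3 = (5 − 5) − 0 = 0, and there is no ∂_3, so H_2 = 0.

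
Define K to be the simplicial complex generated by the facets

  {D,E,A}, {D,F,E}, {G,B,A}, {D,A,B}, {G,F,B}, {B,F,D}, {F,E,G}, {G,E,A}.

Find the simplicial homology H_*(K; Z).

H_0 ≅ Z,  H_1 = 0,  H_2 ≅ Z.

Fix the vertex order A < B < D < E < F < G and write every simplex with vertices in increasing order. Then dim K = 2 and the simplices of K are:

  0-simplices (6): A, B, D, E, F, G
  1-simplices (12): AB, AD, AE, AG, BD, BF, BG, DE, DF, EF, EG, FG
  2-simplices (8): ABD, ABG, ADE, AEG, BDF, BFG, DEF, EFG

so the chain groups are C_0 ≅ Z^6, C_1 ≅ Z^12, C_2 ≅ Z^8.

The boundary map ∂_1: C_1 → C_0 is given by ∂[p,q] = [q] − [p].
The resulting 6×12 matrix has rank 5, and its Smith normal form has invariant factors (1,1,1,1,1).

Boundary ∂_2: C_2 → C_1 maps a triangle to the signed sum of its edges. For instance
  ∂DEF = EF − DF + DE,
  ∂ABD = BD − AD + AB.
This gives a 12×8 integer matrix of rank 7; reducing to Smith normal form yields diagonal entries (1,1,1,1,1,1,1).

Reading off H_k = ker ∂_k / im ∂_{k+1}:

  H_0: rank C_0 − rank ∂_1 = 6 − 5 = 1, and the invariant factors of ∂_1 are all 1, so H_0 ≅ Z.
  H_1: rank ker ∂_1 − rank ∂_2 = (12 − 5) − 7 = 0, and the invariant factors of ∂_2 are all 1, so H_1 ≅ 0.
  H_2: rank ker ∂_2 − rank ∂_3 = (8 − 7) − 0 = 1, and there is no ∂_3, so H_2 ≅ Z.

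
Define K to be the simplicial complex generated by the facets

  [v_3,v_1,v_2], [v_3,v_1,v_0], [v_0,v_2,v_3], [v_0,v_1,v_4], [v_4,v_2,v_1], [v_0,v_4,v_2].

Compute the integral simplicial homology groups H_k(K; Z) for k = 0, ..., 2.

Take the total order v_0 < v_1 < v_2 < v_3 < v_4 on the vertex set. Then K (dimension 2) consists of the simplices:

  0-simplices (5): [v_0], [v_1], [v_2], [v_3], [v_4]
  1-simplices (9): [v_0,v_1], [v_0,v_2], [v_0,v_3], [v_0,v_4], [v_1,v_2], [v_1,v_3], [v_1,v_4], [v_2,v_3], [v_2,v_4]
  2-simplices (6): [v_0,v_1,v_3], [v_0,v_1,v_4], [v_0,v_2,v_3], [v_0,v_2,v_4], [v_1,v_2,v_3], [v_1,v_2,v_4]

giving chain groups C_0 ≅ Z^5, C_1 ≅ Z^9, C_2 ≅ Z^6.

Boundary ∂_1: C_1 → C_0 maps an edge to its endpoints' difference, ∂[p,q] = q − p. For instance
  ∂[v_0,v_1] = [v_1] − [v_0].
The 5×9 boundary matrix has rank 4 and Smith normal form diag(1,1,1,1).

The boundary map ∂_2: C_2 → C_1 acts by ∂[p,q,r] = [q,r] − [p,r] + [p,q]. For instance
  ∂[v_0,v_1,v_3] = [v_1,v_3] − [v_0,v_3] + [v_0,v_1],
  ∂[v_0,v_1,v_4] = [v_1,v_4] − [v_0,v_4] + [v_0,v_1].
As a 9×6 matrix over Z this has rank 5, with invariant factors (1,1,1,1,1).

From H_k ≅ ker(∂_k) / im(∂_{k+1}) we obtain:

  H_0: rank C_0 − rank ∂_1 = 5 − 4 = 1, and the invariant factors of ∂_1 are all 1, so H_0 = Z.
  H_1: rank ker ∂_1 − rank ∂_2 = (9 − 4) − 5 = 0, and the invariant factors of ∂_2 are all 1, so H_1 = 0.
  H_2: rank ker ∂_2 − rank ∂_3 = (6 − 5) − 0 = 1, and there is no ∂_3, so H_2 = Z.

H_0 = Z,  H_1 = 0,  H_2 = Z.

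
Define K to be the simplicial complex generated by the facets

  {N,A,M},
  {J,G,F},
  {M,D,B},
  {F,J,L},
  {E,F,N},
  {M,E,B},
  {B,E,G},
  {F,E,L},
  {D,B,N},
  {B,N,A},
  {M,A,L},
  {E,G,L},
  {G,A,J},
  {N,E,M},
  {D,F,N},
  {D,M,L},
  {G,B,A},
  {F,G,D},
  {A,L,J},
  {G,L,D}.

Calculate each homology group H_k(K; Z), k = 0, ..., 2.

Order the vertices as A < B < D < E < F < G < J < L < M < N. Listing each simplex with vertices in this order, K has dimension 2 with simplices:

  0-simplices (10): A, B, D, E, F, G, J, L, M, N
  1-simplices (30): AB, AG, AJ, AL, AM, AN, BD, BE, BG, BM, BN, DF, DG, DL, DM, DN, EF, EG, EL, EM, EN, FG, FJ, FL, FN, GJ, GL, JL, LM, MN
  2-simplices (20): ABG, ABN, AGJ, AJL, ALM, AMN, BDM, BDN, BEG, BEM, DFG, DFN, DGL, DLM, EFL, EFN, EGL, EMN, FGJ, FJL

giving chain groups C_0 ≅ Z^10, C_1 ≅ Z^30, C_2 ≅ Z^20.

The boundary map ∂_1: C_1 → C_0 maps an edge to its endpoints' difference, ∂[p,q] = q − p. For instance
  ∂BE = E − B.
The 10×30 boundary matrix has rank 9 and Smith normal form diag(1,1,1,1,1,1,1,1,1).

The boundary map ∂_2: C_2 → C_1 maps a triangle to the signed sum of its edges. For instance
  ∂EGL = GL − EL + EG,
  ∂FGJ = GJ − FJ + FG.
This gives a 30×20 integer matrix of rank 20; reducing to Smith normal form yields diagonal entries (1,1,1,1,1,1,1,1,1,1,1,1,1,1,1,1,1,1,1,2).

Reading off H_k = ker ∂_k / im ∂_{k+1}:

  H_0: rank C_0 − rank ∂_1 = 10 − 9 = 1, and the invariant factors of ∂_1 are all 1, so H_0 = Z.
  H_1: rank ker ∂_1 − rank ∂_2 = (30 − 9) − 20 = 1, and ∂_2 has invariant factor 2 > 1, so H_1 = Z × Z/2.
  H_2: rank ker ∂_2 − rank ∂_3 = (20 − 20) − 0 = 0, and there is no ∂_3, so H_2 = 0.

H_0 ≅ Z,  H_1 ≅ Z × Z/2,  H_2 = 0.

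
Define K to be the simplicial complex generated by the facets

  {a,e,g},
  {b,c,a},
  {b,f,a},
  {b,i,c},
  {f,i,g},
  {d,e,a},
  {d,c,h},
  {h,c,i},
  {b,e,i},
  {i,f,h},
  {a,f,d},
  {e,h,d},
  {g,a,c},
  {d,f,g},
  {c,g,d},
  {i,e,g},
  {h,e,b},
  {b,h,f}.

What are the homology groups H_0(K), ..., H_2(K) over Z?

H_0 ≅ Z,  H_1 ≅ Z ⊕ Z/2,  H_2 = 0.

K has 9 vertices, 27 edges, 18 triangles.
rank ∂_0 = 0, rank ∂_1 = 8 ⇒ b_0 = 9 − 0 − 8 = 1; all invariant factors of ∂_1 are 1 so no torsion. So H_0 = Z.
rank ∂_1 = 8, rank ∂_2 = 18 ⇒ b_1 = 27 − 8 − 18 = 1; ∂_2 has invariant factor(s) [2] giving torsion. So H_1 = Z ⊕ Z/2.
rank ∂_2 = 18, rank ∂_3 = 0 ⇒ b_2 = 18 − 18 − 0 = 0. So H_2 = 0.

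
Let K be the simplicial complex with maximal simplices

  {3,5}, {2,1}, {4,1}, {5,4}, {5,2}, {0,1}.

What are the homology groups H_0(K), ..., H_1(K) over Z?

Take the total order 0 < 1 < 2 < 3 < 4 < 5 on the vertex set. Then K (dimension 1) consists of the simplices:

  0-simplices (6): [0], [1], [2], [3], [4], [5]
  1-simplices (6): [0,1], [1,2], [1,4], [2,5], [3,5], [4,5]

giving chain groups C_0 ≅ Z^6, C_1 ≅ Z^6.

Boundary ∂_1: C_1 → C_0 maps an edge to its endpoints' difference, ∂[p,q] = q − p. For instance
  ∂[3,5] = [5] − [3].
This gives a 6×6 integer matrix of rank 5; reducing to Smith normal form yields diagonal entries (1,1,1,1,1).

Computing H_k = (kernel of ∂_k) / (image of ∂_{k+1}):

  H_0: rank C_0 − rank ∂_1 = 6 − 5 = 1, and the invariant factors of ∂_1 are all 1, so H_0 = Z.
  H_1: rank ker ∂_1 − rank ∂_2 = (6 − 5) − 0 = 1, and there is no ∂_2, so H_1 = Z.

H_0 ≅ Z,  H_1 ≅ Z.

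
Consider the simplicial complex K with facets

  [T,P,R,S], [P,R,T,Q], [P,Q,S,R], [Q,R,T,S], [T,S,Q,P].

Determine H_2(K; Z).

K has 5 vertices, 10 edges, 10 triangles, 5 3-simplices.
rank ∂_2 = 6, rank ∂_3 = 4 ⇒ b_2 = 10 − 6 − 4 = 0; all invariant factors of ∂_3 are 1 so no torsion. So H_2 = 0.

H_2 ≅ 0.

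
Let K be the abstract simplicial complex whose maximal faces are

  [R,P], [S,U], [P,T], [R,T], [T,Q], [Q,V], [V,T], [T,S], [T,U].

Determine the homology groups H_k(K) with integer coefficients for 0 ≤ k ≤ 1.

H_0 = Z,  H_1 = Z^3.

Take the total order P < Q < R < S < T < U < V on the vertex set. Then K (dimension 1) consists of the simplices:

  0-simplices (7): P, Q, R, S, T, U, V
  1-simplices (9): PR, PT, QT, QV, RT, ST, SU, TU, TV

giving chain groups C_0 ≅ Z^7, C_1 ≅ Z^9.

Boundary ∂_1: C_1 → C_0 maps an edge to its endpoints' difference, ∂[p,q] = q − p.
This gives a 7×9 integer matrix of rank 6; reducing to Smith normal form yields diagonal entries (1,1,1,1,1,1).

Now H_k = ker ∂_k / im ∂_{k+1}, so:

  H_0: rank C_0 − rank ∂_1 = 7 − 6 = 1, and the invariant factors of ∂_1 are all 1, so H_0 ≅ Z.
  H_1: rank ker ∂_1 − rank ∂_2 = (9 − 6) − 0 = 3, and there is no ∂_2, so H_1 ≅ Z^3.

(K is a triangulation of a wedge of 3 circles.)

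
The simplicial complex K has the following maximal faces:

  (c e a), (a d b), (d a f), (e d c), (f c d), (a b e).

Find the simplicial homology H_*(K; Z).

Take the total order a < b < c < d < e < f on the vertex set. Then K (dimension 2) consists of the simplices:

  0-simplices (6): a, b, c, d, e, f
  1-simplices (12): ab, ac, ad, ae, af, bd, be, cd, ce, cf, de, df
  2-simplices (6): abd, abe, ace, adf, cde, cdf

Hence C_0 ≅ Z^6, C_1 ≅ Z^12, C_2 ≅ Z^6.

Boundary ∂_1: C_1 → C_0 maps an edge to its endpoints' difference, ∂[p,q] = q − p. For instance
  ∂de = e − d.
As a 6×12 matrix over Z this has rank 5, with invariant factors (1,1,1,1,1).

Boundary ∂_2: C_2 → C_1 sends each 2-simplex [p,q,r] to [q,r] − [p,r] + [p,q]. For instance
  ∂abd = bd − ad + ab,
  ∂ace = ce − ae + ac.
The resulting 12×6 matrix has rank 6, and its Smith normal form has invariant factors (1,1,1,1,1,1).

Reading off H_k = ker ∂_k / im ∂_{k+1}:

  H_0: rank C_0 − rank ∂_1 = 6 − 5 = 1, and the invariant factors of ∂_1 are all 1, so H_0 = Z.
  H_1: rank ker ∂_1 − rank ∂_2 = (12 − 5) − 6 = 1, and the invariant factors of ∂_2 are all 1, so H_1 = Z.
  H_2: rank ker ∂_2 − rank ∂_3 = (6 − 6) − 0 = 0, and there is no ∂_3, so H_2 = 0.

As a check, the Euler characteristic is 6 − 12 + 6 = 0, which agrees with 1 − 1 + 0 = 0.

H_0 = Z,  H_1 = Z,  H_2 = 0.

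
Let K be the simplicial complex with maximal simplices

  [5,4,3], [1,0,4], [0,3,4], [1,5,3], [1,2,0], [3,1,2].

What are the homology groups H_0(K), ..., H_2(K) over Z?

Fix the vertex order 0 < 1 < 2 < 3 < 4 < 5 and write every simplex with vertices in increasing order. Then dim K = 2 and the simplices of K are:

  0-simplices (6): [0], [1], [2], [3], [4], [5]
  1-simplices (12): [0,1], [0,2], [0,3], [0,4], [1,2], [1,3], [1,4], [1,5], [2,3], [3,4], [3,5], [4,5]
  2-simplices (6): [0,1,2], [0,1,4], [0,3,4], [1,2,3], [1,3,5], [3,4,5]

giving chain groups C_0 ≅ Z^6, C_1 ≅ Z^12, C_2 ≅ Z^6.

∂_1: C_1 → C_0 is given by ∂[p,q] = [q] − [p]. For instance
  ∂[4,5] = [5] − [4].
This gives a 6×12 integer matrix of rank 5; reducing to Smith normal form yields diagonal entries (1,1,1,1,1).

∂_2: C_2 → C_1 maps a triangle to the signed sum of its edges. For instance
  ∂[1,3,5] = [3,5] − [1,5] + [1,3],
  ∂[1,2,3] = [2,3] − [1,3] + [1,2].
The 12×6 boundary matrix has rank 6 and Smith normal form diag(1,1,1,1,1,1).

Computing H_k = (kernel of ∂_k) / (image of ∂_{k+1}):

  H_0: rank C_0 − rank ∂_1 = 6 − 5 = 1, and the invariant factors of ∂_1 are all 1, so H_0 ≅ Z.
  H_1: rank ker ∂_1 − rank ∂_2 = (12 − 5) − 6 = 1, and the invariant factors of ∂_2 are all 1, so H_1 ≅ Z.
  H_2: rank ker ∂_2 − rank ∂_3 = (6 − 6) − 0 = 0, and there is no ∂_3, so H_2 ≅ 0.

As a check, the Euler characteristic is 6 − 12 + 6 = 0, which agrees with 1 − 1 + 0 = 0.

H_0 ≅ Z,  H_1 ≅ Z,  H_2 = 0.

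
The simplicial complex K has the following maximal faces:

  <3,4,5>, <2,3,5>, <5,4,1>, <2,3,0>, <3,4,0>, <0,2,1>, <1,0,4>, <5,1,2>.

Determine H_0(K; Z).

H_0 ≅ Z.

Take the total order 0 < 1 < 2 < 3 < 4 < 5 on the vertex set. Then K (dimension 2) consists of the simplices:

  0-simplices (6): [0], [1], [2], [3], [4], [5]
  1-simplices (12): [0,1], [0,2], [0,3], [0,4], [1,2], [1,4], [1,5], [2,3], [2,5], [3,4], [3,5], [4,5]
  2-simplices (8): [0,1,2], [0,1,4], [0,2,3], [0,3,4], [1,2,5], [1,4,5], [2,3,5], [3,4,5]

giving chain groups C_0 ≅ Z^6, C_1 ≅ Z^12, C_2 ≅ Z^8.

Boundary ∂_1: C_1 → C_0 is given by ∂[p,q] = [q] − [p]. For instance
  ∂[1,2] = [2] − [1].
As a 6×12 matrix over Z this has rank 5, with invariant factors (1,1,1,1,1).

Boundary ∂_2: C_2 → C_1 acts by ∂[p,q,r] = [q,r] − [p,r] + [p,q]. For instance
  ∂[0,1,4] = [1,4] − [0,4] + [0,1],
  ∂[0,1,2] = [1,2] − [0,2] + [0,1].
The resulting 12×8 matrix has rank 7, and its Smith normal form has invariant factors (1,1,1,1,1,1,1).

Computing H_k = (kernel of ∂_k) / (image of ∂_{k+1}):

  H_0: rank C_0 − rank ∂_1 = 6 − 5 = 1, and the invariant factors of ∂_1 are all 1, so H_0 ≅ Z.

(K is a triangulation of the 2-sphere S^2.)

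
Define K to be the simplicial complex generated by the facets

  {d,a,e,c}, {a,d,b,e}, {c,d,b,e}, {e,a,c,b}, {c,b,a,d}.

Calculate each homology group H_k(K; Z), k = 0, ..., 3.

Fix the vertex order a < b < c < d < e and write every simplex with vertices in increasing order. Then dim K = 3 and the simplices of K are:

  0-simplices (5): a, b, c, d, e
  1-simplices (10): ab, ac, ad, ae, bc, bd, be, cd, ce, de
  2-simplices (10): abc, abd, abe, acd, ace, ade, bcd, bce, bde, cde
  3-simplices (5): abcd, abce, abde, acde, bcde

so the chain groups are C_0 ≅ Z^5, C_1 ≅ Z^10, C_2 ≅ Z^10, C_3 ≅ Z^5.

∂_1: C_1 → C_0 maps an edge to its endpoints' difference, ∂[p,q] = q − p.
The 5×10 boundary matrix has rank 4 and Smith normal form diag(1,1,1,1).

∂_2: C_2 → C_1 maps a triangle to the signed sum of its edges. For instance
  ∂bcd = cd − bd + bc,
  ∂ace = ce − ae + ac.
As a 10×10 matrix over Z this has rank 6, with invariant factors (1,1,1,1,1,1).

Boundary ∂_3: C_3 → C_2 sends each 3-simplex σ to the alternating sum Σ_i (−1)^i (σ with its i-th vertex removed). For instance
  ∂abde = bde − ade + abe − abd,
  ∂abcd = bcd − acd + abd − abc.
This gives a 10×5 integer matrix of rank 4; reducing to Smith normal form yields diagonal entries (1,1,1,1).

From H_k ≅ ker(∂_k) / im(∂_{k+1}) we obtain:

  H_0: rank C_0 − rank ∂_1 = 5 − 4 = 1, and the invariant factors of ∂_1 are all 1, so H_0 ≅ Z.
  H_1: rank ker ∂_1 − rank ∂_2 = (10 − 4) − 6 = 0, and the invariant factors of ∂_2 are all 1, so H_1 ≅ 0.
  H_2: rank ker ∂_2 − rank ∂_3 = (10 − 6) − 4 = 0, and the invariant factors of ∂_3 are all 1, so H_2 ≅ 0.
  H_3: rank ker ∂_3 − rank ∂_4 = (5 − 4) − 0 = 1, and there is no ∂_4, so H_3 ≅ Z.

As a check, the Euler characteristic is 5 − 10 + 10 − 5 = 0, which agrees with 1 − 0 + 0 − 1 = 0.
(K is a triangulation of the 3-sphere S^3.)

H_0 = Z,  H_1 = 0,  H_2 = 0,  H_3 = Z.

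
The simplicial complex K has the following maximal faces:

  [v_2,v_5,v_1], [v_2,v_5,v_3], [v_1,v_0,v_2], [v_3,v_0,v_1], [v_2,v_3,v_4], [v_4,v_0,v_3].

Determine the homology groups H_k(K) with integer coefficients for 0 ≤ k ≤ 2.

H_0 = Z,  H_1 = Z,  H_2 = 0.

Order the vertices as v_0 < v_1 < v_2 < v_3 < v_4 < v_5. Listing each simplex with vertices in this order, K has dimension 2 with simplices:

  0-simplices (6): [v_0], [v_1], [v_2], [v_3], [v_4], [v_5]
  1-simplices (12): [v_0,v_1], [v_0,v_2], [v_0,v_3], [v_0,v_4], [v_1,v_2], [v_1,v_3], [v_1,v_5], [v_2,v_3], [v_2,v_4], [v_2,v_5], [v_3,v_4], [v_3,v_5]
  2-simplices (6): [v_0,v_1,v_2], [v_0,v_1,v_3], [v_0,v_3,v_4], [v_1,v_2,v_5], [v_2,v_3,v_4], [v_2,v_3,v_5]

giving chain groups C_0 ≅ Z^6, C_1 ≅ Z^12, C_2 ≅ Z^6.

∂_1: C_1 → C_0 maps an edge to its endpoints' difference, ∂[p,q] = q − p. For instance
  ∂[v_0,v_1] = [v_1] − [v_0].
The resulting 6×12 matrix has rank 5, and its Smith normal form has invariant factors (1,1,1,1,1).

Boundary ∂_2: C_2 → C_1 maps a triangle to the signed sum of its edges. For instance
  ∂[v_2,v_3,v_5] = [v_3,v_5] − [v_2,v_5] + [v_2,v_3],
  ∂[v_0,v_1,v_2] = [v_1,v_2] − [v_0,v_2] + [v_0,v_1].
This gives a 12×6 integer matrix of rank 6; reducing to Smith normal form yields diagonal entries (1,1,1,1,1,1).

Reading off H_k = ker ∂_k / im ∂_{k+1}:

  H_0: rank C_0 − rank ∂_1 = 6 − 5 = 1, and the invariant factors of ∂_1 are all 1, so H_0 = Z.
  H_1: rank ker ∂_1 − rank ∂_2 = (12 − 5) − 6 = 1, and the invariant factors of ∂_2 are all 1, so H_1 = Z.
  H_2: rank ker ∂_2 − rank ∂_3 = (6 − 6) − 0 = 0, and there is no ∂_3, so H_2 = 0.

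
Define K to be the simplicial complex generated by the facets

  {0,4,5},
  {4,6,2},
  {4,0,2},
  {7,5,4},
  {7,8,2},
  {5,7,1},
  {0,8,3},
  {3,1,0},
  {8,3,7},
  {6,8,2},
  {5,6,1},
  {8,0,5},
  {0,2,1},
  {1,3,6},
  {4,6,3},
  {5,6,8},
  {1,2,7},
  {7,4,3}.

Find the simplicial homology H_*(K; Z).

We work with the vertex ordering 0 < 1 < 2 < 3 < 4 < 5 < 6 < 7 < 8. The simplices of K, each written with vertices in increasing order, are:

  0-simplices (9): [0], [1], [2], [3], [4], [5], [6], [7], [8]
  1-simplices (27): (27 of them)
  2-simplices (18): [0,1,2], [0,1,3], [0,2,4], [0,3,8], [0,4,5], [0,5,8], [1,2,7], [1,3,6], [1,5,6], [1,5,7], [2,4,6], [2,6,8], [2,7,8], [3,4,6], [3,4,7], [3,7,8], [4,5,7], [5,6,8]

Hence C_0 ≅ Z^9, C_1 ≅ Z^27, C_2 ≅ Z^18.

The boundary map ∂_1: C_1 → C_0 sends each edge [p,q] (with p < q) to q − p. For instance
  ∂[7,8] = [8] − [7].
The 9×27 boundary matrix has rank 8 and Smith normal form diag(1,1,1,1,1,1,1,1).

∂_2: C_2 → C_1 sends each 2-simplex [p,q,r] to [q,r] − [p,r] + [p,q]. For instance
  ∂[3,4,7] = [4,7] − [3,7] + [3,4],
  ∂[0,3,8] = [3,8] − [0,8] + [0,3].
The 27×18 boundary matrix has rank 17 and Smith normal form diag(1,1,1,1,1,1,1,1,1,1,1,1,1,1,1,1,1).

Reading off H_k = ker ∂_k / im ∂_{k+1}:

  H_0: rank C_0 − rank ∂_1 = 9 − 8 = 1, and the invariant factors of ∂_1 are all 1, so H_0 = Z.
  H_1: rank ker ∂_1 − rank ∂_2 = (27 − 8) − 17 = 2, and the invariant factors of ∂_2 are all 1, so H_1 = Z^2.
  H_2: rank ker ∂_2 − rank ∂_3 = (18 − 17) − 0 = 1, and there is no ∂_3, so H_2 = Z.

As a check, the Euler characteristic is 9 − 27 + 18 = 0, which agrees with 1 − 2 + 1 = 0.
(K is a triangulation of the torus T^2.)

H_0 = Z,  H_1 = Z^2,  H_2 = Z.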